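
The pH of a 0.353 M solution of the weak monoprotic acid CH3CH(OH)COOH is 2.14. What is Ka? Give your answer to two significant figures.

Ka = 1.5 × 10^-4

[H+] = 10^(-2.14) = 7.24 × 10^-3 M
At equilibrium [HA] = 0.353 − 7.24 × 10^-3 = 3.46 × 10^-1 M
Ka = [H+][A-]/[HA] = (7.24 × 10^-3)² / 3.46 × 10^-1 = 1.5 × 10^-4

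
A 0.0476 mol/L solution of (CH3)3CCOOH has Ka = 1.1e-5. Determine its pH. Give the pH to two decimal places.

(CH3)3CCOOH ⇌ (CH3)3CCOO- + H+
Ka = [H+]²/(0.0476 − [H+]) = 1.1 × 10^-5
Since Ka ≪ C₀, [H+] ≈ √(Ka·C₀) = 7.24 × 10^-4 M.
pH = −log(7.24 × 10^-4) = 3.14

pH = 3.14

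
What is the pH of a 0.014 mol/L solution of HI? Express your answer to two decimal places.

HI is a strong acid and dissociates completely, so [H+] = 0.014 M.
pH = -log(0.014) = 1.85

pH = 1.85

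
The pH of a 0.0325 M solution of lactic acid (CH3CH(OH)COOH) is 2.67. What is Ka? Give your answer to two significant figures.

Ka = 1.5 × 10^-4

[H+] = 10^(-2.67) = 2.14 × 10^-3 M
At equilibrium [HA] = 0.0325 − 2.14 × 10^-3 = 3.04 × 10^-2 M
Ka = [H+][A-]/[HA] = (2.14 × 10^-3)² / 3.04 × 10^-2 = 1.5 × 10^-4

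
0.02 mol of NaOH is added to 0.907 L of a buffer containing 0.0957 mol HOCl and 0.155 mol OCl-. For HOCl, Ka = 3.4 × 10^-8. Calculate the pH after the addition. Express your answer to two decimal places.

OH- converts HOCl to OCl-: HOCl → 0.0757 mol, OCl- → 0.175 mol.
pKa = −log(3.4 × 10^-8) = 7.469
pH = pKa + log(n_OCl-/n_HOCl) = 7.469 + log(0.175/0.0757) = 7.469 + (+0.364)

pH = 7.83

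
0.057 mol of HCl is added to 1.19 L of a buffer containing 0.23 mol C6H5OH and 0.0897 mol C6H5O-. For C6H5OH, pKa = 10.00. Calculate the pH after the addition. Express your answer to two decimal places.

After neutralization: n(C6H5OH) = 0.287 mol, n(C6H5O-) = 0.0327 mol.
pH = pKa + log([A⁻]/[HA]) = 10.00 + log(0.0327/0.287) = 10.00 -0.943

pH = 9.06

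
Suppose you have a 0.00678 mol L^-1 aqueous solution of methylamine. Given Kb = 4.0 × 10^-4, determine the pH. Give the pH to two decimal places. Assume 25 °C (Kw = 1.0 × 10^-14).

pH = 11.16

CH3NH2 + H2O ⇌ CH3NH3+ + OH-
Kb = x²/(0.00678 − x) = 4.0 × 10^-4
Here C₀/Kb ≈ 16.9, so the small-x approximation fails. Use the quadratic:
x = (−Kb + √(Kb² + 4·Kb·C₀))/2 = 1.46 × 10^-3 M
pOH = 2.84, so pH = 14.00 − pOH = 11.16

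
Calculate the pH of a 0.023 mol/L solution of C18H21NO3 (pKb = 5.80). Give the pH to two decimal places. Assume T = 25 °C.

pH = 10.28

C18H21NO3 + H2O ⇌ C18H22NO3+ + OH-
Kb = 10^(−5.80) = 1.58 × 10^-6
Let x = [OH-] at equilibrium. Kb = x²/(0.023 − x).
Since Kb ≪ C₀, x ≈ √(Kb·C₀) = 1.91 × 10^-4 M.
Check: 0.83% ionized — well under 5%, approximation valid.
pOH = −log(1.91 × 10^-4) = 3.72; pH = 14.00 − 3.72 = 10.28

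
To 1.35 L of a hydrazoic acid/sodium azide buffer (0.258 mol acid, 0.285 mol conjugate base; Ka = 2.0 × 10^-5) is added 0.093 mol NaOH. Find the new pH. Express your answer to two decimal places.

pH = 5.06

After neutralization: n(HN3) = 0.165 mol, n(N3-) = 0.378 mol.
pKa = −log(2.0 × 10^-5) = 4.699
pH = pKa + log(n_N3-/n_HN3) = 4.699 + log(0.378/0.165) = 4.699 + (+0.360)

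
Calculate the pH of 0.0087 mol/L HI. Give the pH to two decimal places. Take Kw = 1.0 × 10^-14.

HI is a strong acid and dissociates completely, so [H+] = 0.0087 M.
pH = -log(0.0087) = 2.06

pH = 2.06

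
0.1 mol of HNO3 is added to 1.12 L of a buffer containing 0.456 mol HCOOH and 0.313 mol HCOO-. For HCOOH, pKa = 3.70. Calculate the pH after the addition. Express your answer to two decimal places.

After neutralization: n(HCOOH) = 0.556 mol, n(HCOO-) = 0.213 mol.
pH = pKa + log(n_HCOO-/n_HCOOH) = 3.70 + log(0.213/0.556) = 3.70 + (-0.417)

pH = 3.28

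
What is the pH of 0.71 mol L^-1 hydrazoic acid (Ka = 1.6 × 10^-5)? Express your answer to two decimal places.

pH = 2.47

HN3 ⇌ N3- + H+
Ka = [H+]²/(0.71 − [H+]) = 1.6 × 10^-5
Neglecting [H+] in the denominator: [H+] = √(1.6 × 10^-5 × 0.71) = 3.37 × 10^-3 M
Check: 0.47% ionized — well under 5%, approximation valid.
pH = −log[H+] = −log(3.37 × 10^-3) = 2.47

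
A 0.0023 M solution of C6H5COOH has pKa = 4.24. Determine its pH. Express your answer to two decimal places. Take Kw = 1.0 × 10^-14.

pH = 3.47

C6H5COOH ⇌ C6H5COO- + H+
Ka = 10^(−4.24) = 5.75 × 10^-5
Ka = x²/(0.0023 − x) = 5.75 × 10^-5
The 5% rule fails; solving x² + Ka·x − Ka·C₀ = 0 exactly:
x = (−Ka + √(Ka² + 4·Ka·C₀))/2 = 3.36 × 10^-4 M
pH = −log[H+] = −log(3.36 × 10^-4) = 3.47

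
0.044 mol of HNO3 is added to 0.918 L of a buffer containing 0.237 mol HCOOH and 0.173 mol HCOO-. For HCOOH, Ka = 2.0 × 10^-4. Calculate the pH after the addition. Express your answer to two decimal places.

pH = 3.36

After neutralization: n(HCOOH) = 0.281 mol, n(HCOO-) = 0.129 mol.
pKa = −log(2.0 × 10^-4) = 3.699
Henderson–Hasselbalch with mole ratio 0.129/0.281: pH = 3.699 + (-0.338)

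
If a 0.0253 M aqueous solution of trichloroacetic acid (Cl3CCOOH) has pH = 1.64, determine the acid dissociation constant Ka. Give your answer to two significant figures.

[H+] = 10^(-1.64) = 2.29 × 10^-2 M
At equilibrium [HA] = 0.0253 − 2.29 × 10^-2 = 2.40 × 10^-3 M
Ka = [H+][A-]/[HA] = (2.29 × 10^-2)² / 2.40 × 10^-3 = 2.2 × 10^-1

Ka = 2.2 × 10^-1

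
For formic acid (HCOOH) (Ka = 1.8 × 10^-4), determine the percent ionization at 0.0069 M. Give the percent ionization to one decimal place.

HCOOH ⇌ HCOO- + H+; let x = [H+] at equilibrium.
Solve x² + 0.00018x − 1.24e-06 = 0 → x = 1.03 × 10^-3 M
Fraction ionized = 1.03 × 10^-3 / 0.0069 = 0.1493 → 14.9%

14.9%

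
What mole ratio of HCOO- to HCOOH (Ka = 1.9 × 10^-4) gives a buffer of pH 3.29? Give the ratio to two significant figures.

ratio = 0.37

pKa = -log(1.9 × 10^-4) = 3.721
pH = pKa + log(r) ⇒ log(r) = 3.29 − 3.721 = -0.431
r = [HCOO-]/[HCOOH] = 10^(-0.431) = 0.371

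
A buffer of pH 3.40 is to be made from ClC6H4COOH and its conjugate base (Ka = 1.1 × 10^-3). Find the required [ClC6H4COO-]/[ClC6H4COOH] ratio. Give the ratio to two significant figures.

pKa = -log(1.1 × 10^-3) = 2.959
pH = pKa + log(r) ⇒ log(r) = 3.40 − 2.959 = +0.441
r = [ClC6H4COO-]/[ClC6H4COOH] = 10^(+0.441) = 2.76

ratio = 2.8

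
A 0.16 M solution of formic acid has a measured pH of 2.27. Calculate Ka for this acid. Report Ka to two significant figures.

Ka = 1.9 × 10^-4

[H+] = 10^(-2.27) = 5.37 × 10^-3 M
At equilibrium [HA] = 0.16 − 5.37 × 10^-3 = 1.55 × 10^-1 M
Ka = [H+][A-]/[HA] = (5.37 × 10^-3)² / 1.55 × 10^-1 = 1.9 × 10^-4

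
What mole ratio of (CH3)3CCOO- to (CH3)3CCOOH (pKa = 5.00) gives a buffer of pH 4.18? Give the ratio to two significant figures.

pH = pKa + log(r) ⇒ log(r) = 4.18 − 5.00 = -0.82
r = [(CH3)3CCOO-]/[(CH3)3CCOOH] = 10^(-0.82) = 0.151

ratio = 0.15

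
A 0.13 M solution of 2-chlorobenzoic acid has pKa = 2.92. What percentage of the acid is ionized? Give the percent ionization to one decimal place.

ClC6H4COOH ⇌ ClC6H4COO- + H+; let x = [H+] at equilibrium.
Ka = 10^(−2.92) = 1.20 × 10^-3
Ka = x²/(C₀ − x); solving the quadratic gives x = 1.19 × 10^-2 M.
Fraction ionized = 1.19 × 10^-2 / 0.13 = 0.0915 → 9.2%

9.2%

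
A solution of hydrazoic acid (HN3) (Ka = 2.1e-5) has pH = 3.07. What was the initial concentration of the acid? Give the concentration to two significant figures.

[H+] = 10^(-3.07) = 8.51 × 10^-4 M = x
Ka = x²/(C₀ − x) ⇒ C₀ = x + x²/Ka
C₀ = 8.51 × 10^-4 + (8.51 × 10^-4)²/(2.1 × 10^-5) = 3.53 × 10^-2 M

C₀ = 3.5 × 10^-2 M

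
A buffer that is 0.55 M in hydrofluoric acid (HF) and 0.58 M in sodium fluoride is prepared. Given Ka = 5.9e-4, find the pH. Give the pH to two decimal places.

pKa = −log(5.9 × 10^-4) = 3.229
Henderson–Hasselbalch: pH = pKa + log([F-]/[HF]) = 3.229 + log(0.58/0.55)
pH = 3.229 + (+0.023) = 3.25

pH = 3.25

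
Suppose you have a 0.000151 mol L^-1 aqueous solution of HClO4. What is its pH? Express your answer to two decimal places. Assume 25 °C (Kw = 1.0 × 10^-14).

pH = 3.82

HClO4 is a strong acid and dissociates completely, so [H+] = 0.000151 M.
pH = -log(0.000151) = 3.82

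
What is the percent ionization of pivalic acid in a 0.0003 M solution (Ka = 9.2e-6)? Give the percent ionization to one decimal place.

(CH3)3CCOOH ⇌ (CH3)3CCOO- + H+; let x = [H+] at equilibrium.
Solve x² + 9.2e-06x − 2.76e-09 = 0 → x = 4.81 × 10^-5 M
% ionization = x/C₀ × 100% = 4.81 × 10^-5/0.0003 × 100% = 16.0%

16.0%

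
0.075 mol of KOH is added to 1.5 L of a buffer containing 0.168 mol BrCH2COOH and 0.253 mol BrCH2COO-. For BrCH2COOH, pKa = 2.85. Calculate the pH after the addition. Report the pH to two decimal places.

pH = 3.40

After neutralization: n(BrCH2COOH) = 0.093 mol, n(BrCH2COO-) = 0.328 mol.
pH = pKa + log([A⁻]/[HA]) = 2.85 + log(0.328/0.093) = 2.85 +0.547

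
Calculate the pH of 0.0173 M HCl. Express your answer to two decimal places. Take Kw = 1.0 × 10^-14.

HCl is a strong acid and dissociates completely, so [H+] = 0.0173 M.
pH = -log(0.0173) = 1.76

pH = 1.76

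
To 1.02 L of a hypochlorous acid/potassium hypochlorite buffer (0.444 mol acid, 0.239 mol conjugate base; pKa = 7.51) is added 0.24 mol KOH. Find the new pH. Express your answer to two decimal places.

OH- converts HOCl to OCl-: HOCl → 0.204 mol, OCl- → 0.479 mol.
pH = pKa + log(n_OCl-/n_HOCl) = 7.51 + log(0.479/0.204) = 7.51 + (+0.371)

pH = 7.88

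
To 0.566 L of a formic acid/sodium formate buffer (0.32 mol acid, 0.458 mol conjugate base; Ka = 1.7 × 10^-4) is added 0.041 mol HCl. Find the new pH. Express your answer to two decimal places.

pH = 3.83

Added H+ converts HCOO- to HCOOH: HCOOH → 0.361 mol, HCOO- → 0.417 mol.
pKa = −log(1.7 × 10^-4) = 3.770
pH = pKa + log([A⁻]/[HA]) = 3.770 + log(0.417/0.361) = 3.770 +0.063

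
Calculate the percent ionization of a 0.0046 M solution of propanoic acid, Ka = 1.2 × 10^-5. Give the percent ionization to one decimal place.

5.0%

CH3CH2COOH ⇌ CH3CH2COO- + H+; let x = [H+] at equilibrium.
Ka = x²/(C₀ − x); solving the quadratic gives x = 2.29 × 10^-4 M.
Fraction ionized = 2.29 × 10^-4 / 0.0046 = 0.0498 → 5.0%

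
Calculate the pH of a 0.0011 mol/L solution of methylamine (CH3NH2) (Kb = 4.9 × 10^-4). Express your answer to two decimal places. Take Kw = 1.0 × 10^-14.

pH = 10.72

CH3NH2 + H2O ⇌ CH3NH3+ + OH-
From the ICE table, Kb = x²/(0.0011 − x) = 4.9 × 10^-4.
Here C₀/Kb ≈ 2.24, so the small-x approximation fails. Use the quadratic:
x = (−Kb + √(Kb² + 4·Kb·C₀))/2 = 5.29 × 10^-4 M
pOH = 3.28, so pH = 14.00 − pOH = 10.72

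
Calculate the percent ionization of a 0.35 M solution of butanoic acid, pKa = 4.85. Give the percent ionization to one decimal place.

0.6%

CH3(CH2)2COOH ⇌ CH3(CH2)2COO- + H+; let x = [H+] at equilibrium.
Ka = 10^(−4.85) = 1.41 × 10^-5
x ≈ √(Ka·C₀) = √(1.41 × 10^-5 × 0.35) = 2.22 × 10^-3 M
% ionization = x/C₀ × 100% = 2.22 × 10^-3/0.35 × 100% = 0.6%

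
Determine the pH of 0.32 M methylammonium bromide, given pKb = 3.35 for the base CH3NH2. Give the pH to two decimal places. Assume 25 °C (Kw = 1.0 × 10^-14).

pH = 5.57

CH3NH3+ is the conjugate acid of the weak base CH3NH2.
Kb = 10^(−3.35) = 4.47 × 10^-4
Ka = Kw/Kb = 1.0×10^-14 / 4.47 × 10^-4 = 2.24 × 10^-11
Let x = [H+] at equilibrium. Ka = x²/(0.32 − x).
Neglecting x in the denominator: x = √(2.24 × 10^-11 × 0.32) = 2.68 × 10^-6 M
pH = −log(2.68 × 10^-6) = 5.57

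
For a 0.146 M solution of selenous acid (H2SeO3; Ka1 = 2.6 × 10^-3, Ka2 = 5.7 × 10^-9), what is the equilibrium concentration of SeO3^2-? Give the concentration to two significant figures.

First ionization gives [H+] ≈ [HSeO3-] = 1.82 × 10^-2 M.
Second step: Ka2 = [H+][SeO3^2-]/[HSeO3-] ≈ [SeO3^2-] (since [H+] ≈ [HSeO3-]).
So [SeO3^2-] ≈ Ka2.

5.7 × 10^-9 M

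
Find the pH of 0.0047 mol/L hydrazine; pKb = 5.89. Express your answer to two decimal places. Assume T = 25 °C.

pH = 9.89

N2H4 + H2O ⇌ N2H5+ + OH-
Kb = 10^(−5.89) = 1.29 × 10^-6
Kb = [OH-]²/(0.0047 − [OH-]) = 1.29 × 10^-6
Assume [OH-] ≪ 0.0047: [OH-] ≈ √(1.29 × 10^-6 × 0.0047) = 7.79 × 10^-5 M
pOH = 4.11, so pH = 14.00 − pOH = 9.89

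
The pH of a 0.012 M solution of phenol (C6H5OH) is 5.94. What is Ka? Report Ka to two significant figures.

[H+] = 10^(-5.94) = 1.15 × 10^-6 M
At equilibrium [HA] = 0.012 − 1.15 × 10^-6 = 1.20 × 10^-2 M
Ka = [H+][A-]/[HA] = (1.15 × 10^-6)² / 1.20 × 10^-2 = 1.1 × 10^-10

Ka = 1.1 × 10^-10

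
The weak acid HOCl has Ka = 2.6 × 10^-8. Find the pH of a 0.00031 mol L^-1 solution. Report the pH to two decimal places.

HOCl ⇌ OCl- + H+
Ka = x²/(0.00031 − x) = 2.6 × 10^-8
Since Ka ≪ C₀, x ≈ √(Ka·C₀) = 2.84 × 10^-6 M.
Check: 0.92% ionized — well under 5%, approximation valid.
pH = −log(2.84 × 10^-6) = 5.55

pH = 5.55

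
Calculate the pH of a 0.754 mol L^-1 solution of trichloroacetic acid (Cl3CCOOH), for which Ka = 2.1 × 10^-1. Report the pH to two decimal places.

Cl3CCOOH ⇌ Cl3CCOO- + H+
Let x = [H+] at equilibrium. Ka = x²/(0.754 − x).
x is not negligible relative to C₀; solve x² + 0.21·x − 0.158 = 0.
x = [−0.21 + √(0.21² + 0.633)]/2 = 3.07 × 10^-1 M
pH = −log(3.07 × 10^-1) = 0.51

pH = 0.51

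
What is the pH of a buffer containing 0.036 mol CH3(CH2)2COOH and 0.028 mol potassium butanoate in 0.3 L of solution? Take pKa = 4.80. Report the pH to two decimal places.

pH = 4.69

pH = pKa + log([A⁻]/[HA]) = 4.80 + log(0.028/0.036)
pH = 4.80 + (-0.109) = 4.69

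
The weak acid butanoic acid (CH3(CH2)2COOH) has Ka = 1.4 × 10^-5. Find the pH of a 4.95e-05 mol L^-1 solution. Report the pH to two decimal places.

CH3(CH2)2COOH ⇌ CH3(CH2)2COO- + H+
Let x = [H+] at equilibrium. Ka = x²/(4.95e-05 − x).
Here C₀/Ka ≈ 3.54, so the small-x approximation fails. Use the quadratic:
x = [−1.4e-05 + √(1.4e-05² + 2.77e-09)]/2 = 2.02 × 10^-5 M
pH = −log[H+] = −log(2.02 × 10^-5) = 4.69

pH = 4.69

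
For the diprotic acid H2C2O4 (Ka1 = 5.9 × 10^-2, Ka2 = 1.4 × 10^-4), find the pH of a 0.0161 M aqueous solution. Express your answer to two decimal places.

Since Ka1 ≫ Ka2, the first ionization dominates [H+].
Ka1 = x²/(0.0161 − x) = 5.9 × 10^-2
Solving the quadratic: x = (−Ka1 + √(Ka1² + 4·Ka1·C₀))/2 = 1.32 × 10^-2 M
pH = −log(1.32 × 10^-2) = 1.88

pH = 1.88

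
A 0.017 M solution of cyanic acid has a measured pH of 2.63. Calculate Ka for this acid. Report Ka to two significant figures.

Ka = 3.7 × 10^-4

[H+] = 10^(-2.63) = 2.34 × 10^-3 M
At equilibrium [HA] = 0.017 − 2.34 × 10^-3 = 1.47 × 10^-2 M
Ka = [H+][A-]/[HA] = (2.34 × 10^-3)² / 1.47 × 10^-2 = 3.7 × 10^-4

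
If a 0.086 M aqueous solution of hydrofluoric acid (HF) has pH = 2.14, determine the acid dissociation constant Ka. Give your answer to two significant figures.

[H+] = 10^(-2.14) = 7.24 × 10^-3 M
At equilibrium [HA] = 0.086 − 7.24 × 10^-3 = 7.88 × 10^-2 M
Ka = [H+][A-]/[HA] = (7.24 × 10^-3)² / 7.88 × 10^-2 = 6.7 × 10^-4

Ka = 6.7 × 10^-4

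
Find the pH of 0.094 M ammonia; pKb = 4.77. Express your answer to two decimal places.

NH3 + H2O ⇌ NH4+ + OH-
Kb = 10^(−4.77) = 1.70 × 10^-5
From the ICE table, Kb = [OH-]²/(0.094 − [OH-]) = 1.70 × 10^-5.
Since Kb ≪ C₀, [OH-] ≈ √(Kb·C₀) = 1.26 × 10^-3 M.
([OH-]/C₀ = 1.3% < 5%, so the approximation holds.)
pOH = 2.90, so pH = 14.00 − pOH = 11.10

pH = 11.10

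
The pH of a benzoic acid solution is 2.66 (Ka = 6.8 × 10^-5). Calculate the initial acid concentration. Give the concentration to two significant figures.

C₀ = 7.3 × 10^-2 M

[H+] = 10^(-2.66) = 2.19 × 10^-3 M = x
Ka = x²/(C₀ − x) ⇒ C₀ = x + x²/Ka
C₀ = 2.19 × 10^-3 + (2.19 × 10^-3)²/(6.8 × 10^-5) = 7.27 × 10^-2 M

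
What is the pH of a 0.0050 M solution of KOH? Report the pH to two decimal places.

pH = 11.70

KOH is a strong base; [OH-] = 0.005 M.
pOH = -log(0.005) = 2.30
pH = 14.00 - 2.30 = 11.70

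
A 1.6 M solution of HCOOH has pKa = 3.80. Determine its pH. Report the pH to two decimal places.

HCOOH ⇌ HCOO- + H+
Ka = 10^(−3.80) = 1.58 × 10^-4
Ka = x²/(1.6 − x) = 1.58 × 10^-4
Assume x ≪ 1.6: x ≈ √(1.58 × 10^-4 × 1.6) = 1.59 × 10^-2 M
pH = −log(1.59 × 10^-2) = 1.80

pH = 1.80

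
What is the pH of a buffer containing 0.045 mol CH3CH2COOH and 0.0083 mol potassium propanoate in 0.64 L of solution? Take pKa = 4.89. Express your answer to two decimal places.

pH = pKa + log([A⁻]/[HA]) = 4.89 + log(0.0083/0.045)
pH = 4.89 + (-0.734) = 4.16

pH = 4.16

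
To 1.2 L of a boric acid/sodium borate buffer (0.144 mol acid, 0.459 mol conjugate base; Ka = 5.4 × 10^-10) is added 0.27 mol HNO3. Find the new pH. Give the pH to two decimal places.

After neutralization: n(B(OH)3) = 0.414 mol, n(B(OH)4-) = 0.189 mol.
pKa = −log(5.4 × 10^-10) = 9.268
pH = pKa + log([A⁻]/[HA]) = 9.268 + log(0.189/0.414) = 9.268 -0.341

pH = 8.93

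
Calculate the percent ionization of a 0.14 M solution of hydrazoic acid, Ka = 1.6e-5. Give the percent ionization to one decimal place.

1.1%

HN3 ⇌ N3- + H+; let x = [H+] at equilibrium.
x ≈ √(Ka·C₀) = √(1.6 × 10^-5 × 0.14) = 1.50 × 10^-3 M
Fraction ionized = 1.50 × 10^-3 / 0.14 = 0.0107 → 1.1%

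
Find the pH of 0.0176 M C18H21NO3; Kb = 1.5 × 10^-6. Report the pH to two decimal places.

pH = 10.21

C18H21NO3 + H2O ⇌ C18H22NO3+ + OH-
Kb = x²/(0.0176 − x) = 1.5 × 10^-6
Since Kb ≪ C₀, x ≈ √(Kb·C₀) = 1.62 × 10^-4 M.
pOH = 3.79, so pH = 14.00 − pOH = 10.21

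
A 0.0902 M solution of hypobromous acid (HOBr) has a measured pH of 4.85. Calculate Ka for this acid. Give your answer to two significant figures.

Ka = 2.2 × 10^-9

[H+] = 10^(-4.85) = 1.41 × 10^-5 M
At equilibrium [HA] = 0.0902 − 1.41 × 10^-5 = 9.02 × 10^-2 M
Ka = [H+][A-]/[HA] = (1.41 × 10^-5)² / 9.02 × 10^-2 = 2.2 × 10^-9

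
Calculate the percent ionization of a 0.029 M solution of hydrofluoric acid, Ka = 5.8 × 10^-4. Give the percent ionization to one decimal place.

HF ⇌ F- + H+; let x = [H+] at equilibrium.
Solve x² + 0.00058x − 1.68e-05 = 0 → x = 3.82 × 10^-3 M
% ionization = x/C₀ × 100% = 3.82 × 10^-3/0.029 × 100% = 13.2%

13.2%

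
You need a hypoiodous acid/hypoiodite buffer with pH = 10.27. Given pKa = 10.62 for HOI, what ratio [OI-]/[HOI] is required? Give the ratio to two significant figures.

ratio = 0.45

pH = pKa + log(r) ⇒ log(r) = 10.27 − 10.62 = -0.35
r = [OI-]/[HOI] = 10^(-0.35) = 0.447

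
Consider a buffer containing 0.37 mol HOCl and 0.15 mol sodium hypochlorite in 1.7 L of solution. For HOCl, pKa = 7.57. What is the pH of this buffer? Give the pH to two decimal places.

pH = 7.18

pH = pKa + log([A⁻]/[HA]) = 7.57 + log(0.15/0.37)
pH = 7.57 + (-0.392) = 7.18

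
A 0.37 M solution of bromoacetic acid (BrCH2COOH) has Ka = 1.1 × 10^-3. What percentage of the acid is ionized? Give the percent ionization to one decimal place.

BrCH2COOH ⇌ BrCH2COO- + H+; let x = [H+] at equilibrium.
Solve x² + 0.0011x − 0.000407 = 0 → x = 1.96 × 10^-2 M
Fraction ionized = 1.96 × 10^-2 / 0.37 = 0.0530 → 5.3%

5.3%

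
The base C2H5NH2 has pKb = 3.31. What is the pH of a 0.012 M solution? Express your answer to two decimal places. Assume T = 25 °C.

C2H5NH2 + H2O ⇌ C2H5NH3+ + OH-
Kb = 10^(−3.31) = 4.90 × 10^-4
From the ICE table, Kb = [OH-]²/(0.012 − [OH-]) = 4.90 × 10^-4.
The 5% rule fails; solving [OH-]² + Kb·[OH-] − Kb·C₀ = 0 exactly:
[OH-] = (−Kb + √(Kb² + 4·Kb·C₀))/2 = 2.19 × 10^-3 M
pOH = −log(2.19 × 10^-3) = 2.66; pH = 14.00 − 2.66 = 11.34

pH = 11.34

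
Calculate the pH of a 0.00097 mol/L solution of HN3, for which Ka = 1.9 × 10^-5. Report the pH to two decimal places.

pH = 3.90

HN3 ⇌ N3- + H+
Ka = [H+]²/(0.00097 − [H+]) = 1.9 × 10^-5
Here C₀/Ka ≈ 51.1, so the small-[H+] approximation fails. Use the quadratic:
[H+] = (−Ka + √(Ka² + 4·Ka·C₀))/2 = 1.27 × 10^-4 M
pH = −log(1.27 × 10^-4) = 3.90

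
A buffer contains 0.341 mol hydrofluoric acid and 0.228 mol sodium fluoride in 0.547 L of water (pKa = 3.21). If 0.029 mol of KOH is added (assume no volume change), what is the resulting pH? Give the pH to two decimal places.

pH = 3.13

OH- converts HF to F-: HF → 0.312 mol, F- → 0.257 mol.
pH = pKa + log([A⁻]/[HA]) = 3.21 + log(0.257/0.312) = 3.21 -0.084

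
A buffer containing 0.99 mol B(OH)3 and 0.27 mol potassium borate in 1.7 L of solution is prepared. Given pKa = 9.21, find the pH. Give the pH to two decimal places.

pH = 8.65

Using pH = pKa + log([base]/[acid]) with [base]/[acid] = 0.27/0.99:
pH = 9.21 + (-0.564) = 8.65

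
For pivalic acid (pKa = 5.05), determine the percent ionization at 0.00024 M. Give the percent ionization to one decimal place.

17.5%

(CH3)3CCOOH ⇌ (CH3)3CCOO- + H+; let x = [H+] at equilibrium.
Ka = 10^(−5.05) = 8.91 × 10^-6
Solve x² + 8.91e-06x − 2.14e-09 = 0 → x = 4.20 × 10^-5 M
% ionization = x/C₀ × 100% = 4.20 × 10^-5/0.00024 × 100% = 17.5%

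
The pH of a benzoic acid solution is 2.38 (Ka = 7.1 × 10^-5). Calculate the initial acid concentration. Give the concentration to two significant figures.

C₀ = 2.5 × 10^-1 M

[H+] = 10^(-2.38) = 4.17 × 10^-3 M = x
Ka = x²/(C₀ − x) ⇒ C₀ = x + x²/Ka
C₀ = 4.17 × 10^-3 + (4.17 × 10^-3)²/(7.1 × 10^-5) = 2.49 × 10^-1 M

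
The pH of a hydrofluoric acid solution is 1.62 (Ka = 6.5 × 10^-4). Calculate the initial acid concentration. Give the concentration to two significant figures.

C₀ = 9.1 × 10^-1 M

[H+] = 10^(-1.62) = 2.40 × 10^-2 M = x
Ka = x²/(C₀ − x) ⇒ C₀ = x + x²/Ka
C₀ = 2.40 × 10^-2 + (2.40 × 10^-2)²/(6.5 × 10^-4) = 9.10 × 10^-1 M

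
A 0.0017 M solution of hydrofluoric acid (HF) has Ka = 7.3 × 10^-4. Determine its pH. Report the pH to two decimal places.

pH = 3.09

HF ⇌ F- + H+
Ka = x²/(0.0017 − x) = 7.3 × 10^-4
x is not negligible relative to C₀; solve x² + 0.00073·x − 1.24e-06 = 0.
x = (−Ka + √(Ka² + 4·Ka·C₀))/2 = 8.07 × 10^-4 M
pH = −log[H+] = −log(8.07 × 10^-4) = 3.09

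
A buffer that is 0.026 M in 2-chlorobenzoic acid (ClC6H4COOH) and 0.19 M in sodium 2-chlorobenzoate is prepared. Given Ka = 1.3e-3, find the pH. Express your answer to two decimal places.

pH = 3.75

pKa = −log(1.3 × 10^-3) = 2.886
pH = pKa + log([A⁻]/[HA]) = 2.886 + log(0.19/0.026)
pH = 2.886 + (+0.864) = 3.75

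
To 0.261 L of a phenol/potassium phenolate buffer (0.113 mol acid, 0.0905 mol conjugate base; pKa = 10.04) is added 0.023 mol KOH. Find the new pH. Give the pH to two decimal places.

After neutralization: n(C6H5OH) = 0.09 mol, n(C6H5O-) = 0.113 mol.
pH = pKa + log([A⁻]/[HA]) = 10.04 + log(0.113/0.09) = 10.04 +0.099

pH = 10.14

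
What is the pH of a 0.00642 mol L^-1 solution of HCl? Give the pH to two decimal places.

HCl is a strong acid and dissociates completely, so [H+] = 0.00642 M.
pH = -log(0.00642) = 2.19

pH = 2.19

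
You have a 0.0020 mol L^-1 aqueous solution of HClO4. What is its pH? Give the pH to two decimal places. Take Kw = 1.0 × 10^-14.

HClO4 is a strong acid and dissociates completely, so [H+] = 0.0020 M.
pH = -log(0.002) = 2.70

pH = 2.70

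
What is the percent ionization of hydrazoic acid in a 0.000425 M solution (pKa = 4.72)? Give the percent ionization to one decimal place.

19.1%

HN3 ⇌ N3- + H+; let x = [H+] at equilibrium.
Ka = 10^(−4.72) = 1.91 × 10^-5
Ka = x²/(C₀ − x); solving the quadratic gives x = 8.11 × 10^-5 M.
% ionization = x/C₀ × 100% = 8.11 × 10^-5/0.000425 × 100% = 19.1%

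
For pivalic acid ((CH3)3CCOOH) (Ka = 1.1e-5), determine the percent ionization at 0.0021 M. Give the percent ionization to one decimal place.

7.0%

(CH3)3CCOOH ⇌ (CH3)3CCOO- + H+; let x = [H+] at equilibrium.
Ka = x²/(C₀ − x); solving the quadratic gives x = 1.47 × 10^-4 M.
% ionization = x/C₀ × 100% = 1.47 × 10^-4/0.0021 × 100% = 7.0%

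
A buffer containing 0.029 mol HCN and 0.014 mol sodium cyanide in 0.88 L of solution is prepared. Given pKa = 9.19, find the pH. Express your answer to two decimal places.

Using pH = pKa + log([base]/[acid]) with [base]/[acid] = 0.014/0.029:
pH = 9.19 + (-0.316) = 8.87

pH = 8.87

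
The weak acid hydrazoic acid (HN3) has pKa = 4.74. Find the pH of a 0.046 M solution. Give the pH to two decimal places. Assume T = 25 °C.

HN3 ⇌ N3- + H+
Ka = 10^(−4.74) = 1.82 × 10^-5
Ka = [H+]²/(0.046 − [H+]) = 1.82 × 10^-5
Neglecting [H+] in the denominator: [H+] = √(1.82 × 10^-5 × 0.046) = 9.15 × 10^-4 M
Check: 2% ionized — well under 5%, approximation valid.
pH = −log(9.15 × 10^-4) = 3.04

pH = 3.04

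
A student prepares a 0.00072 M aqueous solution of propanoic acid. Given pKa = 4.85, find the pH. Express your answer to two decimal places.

pH = 4.03

CH3CH2COOH ⇌ CH3CH2COO- + H+
Ka = 10^(−4.85) = 1.41 × 10^-5
From the ICE table, Ka = [H+]²/(0.00072 − [H+]) = 1.41 × 10^-5.
[H+] is not negligible relative to C₀; solve [H+]² + 1.41e-05·[H+] − 1.02e-08 = 0.
[H+] = [−1.41e-05 + √(1.41e-05² + 4.06e-08)]/2 = 9.40 × 10^-5 M
pH = −log(9.40 × 10^-5) = 4.03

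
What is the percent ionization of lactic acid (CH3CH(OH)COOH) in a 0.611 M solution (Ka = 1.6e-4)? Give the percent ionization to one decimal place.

CH3CH(OH)COOH ⇌ CH3CH(OH)COO- + H+; let x = [H+] at equilibrium.
x ≈ √(Ka·C₀) = √(1.6 × 10^-4 × 0.611) = 9.89 × 10^-3 M
Fraction ionized = 9.89 × 10^-3 / 0.611 = 0.0162 → 1.6%

1.6%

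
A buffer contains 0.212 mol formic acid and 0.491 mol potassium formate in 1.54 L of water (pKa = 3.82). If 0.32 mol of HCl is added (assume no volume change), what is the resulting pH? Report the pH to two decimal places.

Added H+ converts HCOO- to HCOOH: HCOOH → 0.532 mol, HCOO- → 0.171 mol.
pH = pKa + log([A⁻]/[HA]) = 3.82 + log(0.171/0.532) = 3.82 -0.493

pH = 3.33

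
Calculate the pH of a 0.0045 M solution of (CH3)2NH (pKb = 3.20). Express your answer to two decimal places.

(CH3)2NH + H2O ⇌ (CH3)2NH2+ + OH-
Kb = 10^(−3.20) = 6.31 × 10^-4
From the ICE table, Kb = x²/(0.0045 − x) = 6.31 × 10^-4.
x is not negligible relative to C₀; solve x² + 0.000631·x − 2.84e-06 = 0.
x = (−Kb + √(Kb² + 4·Kb·C₀))/2 = 1.40 × 10^-3 M
pOH = 2.85, so pH = 14.00 − pOH = 11.15

pH = 11.15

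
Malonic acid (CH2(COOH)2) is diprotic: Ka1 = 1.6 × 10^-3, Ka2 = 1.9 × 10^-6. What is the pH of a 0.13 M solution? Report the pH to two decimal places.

pH = 1.87

Ka1 ≫ Ka2, so treat the first dissociation as the only significant source of H+.
Ka1 = x²/(0.13 − x) = 1.6 × 10^-3
Solving the quadratic: x = (−Ka1 + √(Ka1² + 4·Ka1·C₀))/2 = 1.36 × 10^-2 M
pH = −log(1.36 × 10^-2) = 1.87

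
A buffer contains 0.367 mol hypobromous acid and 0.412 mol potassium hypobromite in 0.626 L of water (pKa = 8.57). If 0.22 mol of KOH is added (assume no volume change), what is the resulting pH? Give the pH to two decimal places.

After neutralization: n(HOBr) = 0.147 mol, n(OBr-) = 0.632 mol.
pH = pKa + log([A⁻]/[HA]) = 8.57 + log(0.632/0.147) = 8.57 +0.633

pH = 9.20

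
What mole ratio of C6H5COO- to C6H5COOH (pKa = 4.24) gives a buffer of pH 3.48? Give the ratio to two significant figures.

ratio = 0.17

pH = pKa + log(r) ⇒ log(r) = 3.48 − 4.24 = -0.76
r = [C6H5COO-]/[C6H5COOH] = 10^(-0.76) = 0.174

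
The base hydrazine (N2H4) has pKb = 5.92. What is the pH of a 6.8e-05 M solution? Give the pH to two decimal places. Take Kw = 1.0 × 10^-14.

pH = 8.93

N2H4 + H2O ⇌ N2H5+ + OH-
Kb = 10^(−5.92) = 1.20 × 10^-6
From the ICE table, Kb = [OH-]²/(6.8e-05 − [OH-]) = 1.20 × 10^-6.
The 5% rule fails; solving [OH-]² + Kb·[OH-] − Kb·C₀ = 0 exactly:
[OH-] = [−1.2e-06 + √(1.2e-06² + 3.26e-10)]/2 = 8.45 × 10^-6 M
pOH = −log(8.45 × 10^-6) = 5.07; pH = 14.00 − 5.07 = 8.93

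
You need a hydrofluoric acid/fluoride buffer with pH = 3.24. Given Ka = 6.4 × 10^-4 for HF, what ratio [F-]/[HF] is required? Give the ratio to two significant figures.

pKa = -log(6.4 × 10^-4) = 3.194
pH = pKa + log(r) ⇒ log(r) = 3.24 − 3.194 = +0.046
r = [F-]/[HF] = 10^(+0.046) = 1.11

ratio = 1.1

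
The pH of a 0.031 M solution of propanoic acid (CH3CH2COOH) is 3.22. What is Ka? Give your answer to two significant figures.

Ka = 1.2 × 10^-5

[H+] = 10^(-3.22) = 6.03 × 10^-4 M
At equilibrium [HA] = 0.031 − 6.03 × 10^-4 = 3.04 × 10^-2 M
Ka = [H+][A-]/[HA] = (6.03 × 10^-4)² / 3.04 × 10^-2 = 1.2 × 10^-5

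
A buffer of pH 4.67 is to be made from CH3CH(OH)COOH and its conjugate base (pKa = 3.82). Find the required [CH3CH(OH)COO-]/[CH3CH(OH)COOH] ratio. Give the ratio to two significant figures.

pH = pKa + log(r) ⇒ log(r) = 4.67 − 3.82 = +0.85
r = [CH3CH(OH)COO-]/[CH3CH(OH)COOH] = 10^(+0.85) = 7.08

ratio = 7.1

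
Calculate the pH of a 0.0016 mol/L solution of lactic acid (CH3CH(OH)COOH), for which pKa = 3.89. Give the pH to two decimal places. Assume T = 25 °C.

CH3CH(OH)COOH ⇌ CH3CH(OH)COO- + H+
Ka = 10^(−3.89) = 1.29 × 10^-4
Let x = [H+] at equilibrium. Ka = x²/(0.0016 − x).
x is not negligible relative to C₀; solve x² + 0.000129·x − 2.06e-07 = 0.
x = (−Ka + √(Ka² + 4·Ka·C₀))/2 = 3.94 × 10^-4 M
pH = −log[H+] = −log(3.94 × 10^-4) = 3.40

pH = 3.40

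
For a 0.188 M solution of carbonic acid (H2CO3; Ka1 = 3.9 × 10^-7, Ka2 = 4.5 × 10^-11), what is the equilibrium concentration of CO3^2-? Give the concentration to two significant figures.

First ionization gives [H+] ≈ [HCO3-] = 2.71 × 10^-4 M.
Second step: Ka2 = [H+][CO3^2-]/[HCO3-] ≈ [CO3^2-] (since [H+] ≈ [HCO3-]).
So [CO3^2-] ≈ Ka2.

4.5 × 10^-11 M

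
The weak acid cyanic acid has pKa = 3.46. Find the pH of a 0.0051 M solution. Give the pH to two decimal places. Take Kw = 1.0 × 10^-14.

HOCN ⇌ OCN- + H+
Ka = 10^(−3.46) = 3.47 × 10^-4
Let x = [H+] at equilibrium. Ka = x²/(0.0051 − x).
The 5% rule fails; solving x² + Ka·x − Ka·C₀ = 0 exactly:
x = [−0.000347 + √(0.000347² + 7.08e-06)]/2 = 1.17 × 10^-3 M
pH = −log[H+] = −log(1.17 × 10^-3) = 2.93

pH = 2.93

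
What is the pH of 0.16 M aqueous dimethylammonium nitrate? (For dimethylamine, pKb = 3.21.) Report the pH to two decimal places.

pH = 5.79

(CH3)2NH2+ is the conjugate acid of the weak base (CH3)2NH.
Kb = 10^(−3.21) = 6.17 × 10^-4
Ka = Kw/Kb = 1.0×10^-14 / 6.17 × 10^-4 = 1.62 × 10^-11
From the ICE table, Ka = x²/(0.16 − x) = 1.62 × 10^-11.
Neglecting x in the denominator: x = √(1.62 × 10^-11 × 0.16) = 1.61 × 10^-6 M
pH = −log[H+] = −log(1.61 × 10^-6) = 5.79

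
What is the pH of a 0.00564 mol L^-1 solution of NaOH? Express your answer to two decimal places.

NaOH is a strong base; [OH-] = 0.00564 M.
pOH = -log(0.00564) = 2.25
pH = 14.00 - 2.25 = 11.75

pH = 11.75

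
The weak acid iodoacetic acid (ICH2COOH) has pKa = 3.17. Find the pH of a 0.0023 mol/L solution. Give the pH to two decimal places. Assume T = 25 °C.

pH = 3.02

ICH2COOH ⇌ ICH2COO- + H+
Ka = 10^(−3.17) = 6.76 × 10^-4
From the ICE table, Ka = x²/(0.0023 − x) = 6.76 × 10^-4.
Here C₀/Ka ≈ 3.4, so the small-x approximation fails. Use the quadratic:
x = (−Ka + √(Ka² + 4·Ka·C₀))/2 = 9.54 × 10^-4 M
pH = −log(9.54 × 10^-4) = 3.02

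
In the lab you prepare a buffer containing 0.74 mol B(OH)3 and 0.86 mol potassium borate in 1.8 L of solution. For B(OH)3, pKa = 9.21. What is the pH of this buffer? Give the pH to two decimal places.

pH = 9.28

pH = pKa + log([A⁻]/[HA]) = 9.21 + log(0.86/0.74)
pH = 9.21 + (+0.065) = 9.28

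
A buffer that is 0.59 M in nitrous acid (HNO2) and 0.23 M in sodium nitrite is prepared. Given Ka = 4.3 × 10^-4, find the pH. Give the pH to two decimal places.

pH = 2.96

pKa = −log(4.3 × 10^-4) = 3.367
Henderson–Hasselbalch: pH = pKa + log([NO2-]/[HNO2]) = 3.367 + log(0.23/0.59)
pH = 3.367 + (-0.409) = 2.96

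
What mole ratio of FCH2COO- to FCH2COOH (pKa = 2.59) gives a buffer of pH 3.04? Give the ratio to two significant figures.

ratio = 2.8

pH = pKa + log(r) ⇒ log(r) = 3.04 − 2.59 = +0.45
r = [FCH2COO-]/[FCH2COOH] = 10^(+0.45) = 2.82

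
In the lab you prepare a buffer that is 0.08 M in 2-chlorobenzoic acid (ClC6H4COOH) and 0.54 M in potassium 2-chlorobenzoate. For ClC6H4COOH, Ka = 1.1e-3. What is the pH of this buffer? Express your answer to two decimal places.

pH = 3.79

pKa = −log(1.1 × 10^-3) = 2.959
Henderson–Hasselbalch: pH = pKa + log([ClC6H4COO-]/[ClC6H4COOH]) = 2.959 + log(0.54/0.08)
pH = 2.959 + (+0.829) = 3.79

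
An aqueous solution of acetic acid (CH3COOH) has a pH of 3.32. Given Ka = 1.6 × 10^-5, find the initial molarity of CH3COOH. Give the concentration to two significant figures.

[H+] = 10^(-3.32) = 4.79 × 10^-4 M = x
Ka = x²/(C₀ − x) ⇒ C₀ = x + x²/Ka
C₀ = 4.79 × 10^-4 + (4.79 × 10^-4)²/(1.6 × 10^-5) = 1.48 × 10^-2 M

C₀ = 1.5 × 10^-2 M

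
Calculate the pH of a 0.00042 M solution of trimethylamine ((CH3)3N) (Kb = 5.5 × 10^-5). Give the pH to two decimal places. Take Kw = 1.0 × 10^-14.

(CH3)3N + H2O ⇌ (CH3)3NH+ + OH-
Kb = [OH-]²/(0.00042 − [OH-]) = 5.5 × 10^-5
Here C₀/Kb ≈ 7.64, so the small-[OH-] approximation fails. Use the quadratic:
[OH-] = (−Kb + √(Kb² + 4·Kb·C₀))/2 = 1.27 × 10^-4 M
pOH = 3.90, so pH = 14.00 − pOH = 10.10

pH = 10.10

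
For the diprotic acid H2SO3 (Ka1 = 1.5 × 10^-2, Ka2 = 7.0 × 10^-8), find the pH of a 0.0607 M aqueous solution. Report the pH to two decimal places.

Since Ka1 ≫ Ka2, the first ionization dominates [H+].
Ka1 = x²/(0.0607 − x) = 1.5 × 10^-2
Solving the quadratic: x = (−Ka1 + √(Ka1² + 4·Ka1·C₀))/2 = 2.36 × 10^-2 M
pH = −log(2.36 × 10^-2) = 1.63

pH = 1.63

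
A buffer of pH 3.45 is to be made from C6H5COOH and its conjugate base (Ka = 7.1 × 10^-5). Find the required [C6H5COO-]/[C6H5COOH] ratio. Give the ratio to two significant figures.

pKa = -log(7.1 × 10^-5) = 4.149
pH = pKa + log(r) ⇒ log(r) = 3.45 − 4.149 = -0.699
r = [C6H5COO-]/[C6H5COOH] = 10^(-0.699) = 0.2

ratio = 0.20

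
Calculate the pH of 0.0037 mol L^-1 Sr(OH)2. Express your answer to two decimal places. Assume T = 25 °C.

pH = 11.87

Sr(OH)2 is a strong base (each formula unit releases 2 OH-); [OH-] = 0.0074 M.
pOH = -log(0.0074) = 2.13
pH = 14.00 - 2.13 = 11.87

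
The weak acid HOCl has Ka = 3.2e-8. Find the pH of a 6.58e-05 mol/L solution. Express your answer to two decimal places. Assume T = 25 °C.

pH = 5.84

HOCl ⇌ OCl- + H+
From the ICE table, Ka = x²/(6.58e-05 − x) = 3.2 × 10^-8.
Since Ka ≪ C₀, x ≈ √(Ka·C₀) = 1.45 × 10^-6 M.
Check: 2.2% ionized — well under 5%, approximation valid.
pH = −log(1.45 × 10^-6) = 5.84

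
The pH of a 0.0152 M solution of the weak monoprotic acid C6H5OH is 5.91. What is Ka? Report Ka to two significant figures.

[H+] = 10^(-5.91) = 1.23 × 10^-6 M
At equilibrium [HA] = 0.0152 − 1.23 × 10^-6 = 1.52 × 10^-2 M
Ka = [H+][A-]/[HA] = (1.23 × 10^-6)² / 1.52 × 10^-2 = 1.0 × 10^-10

Ka = 1.0 × 10^-10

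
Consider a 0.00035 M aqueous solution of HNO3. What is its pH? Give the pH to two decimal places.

HNO3 is a strong acid and dissociates completely, so [H+] = 0.00035 M.
pH = -log(0.00035) = 3.46

pH = 3.46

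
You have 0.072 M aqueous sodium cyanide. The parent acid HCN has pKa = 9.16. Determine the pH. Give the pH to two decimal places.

pH = 11.01

CN- is the conjugate base of the weak acid HCN.
Ka = 10^(−9.16) = 6.92 × 10^-10
Kb = Kw/Ka = 1.0×10^-14 / 6.92 × 10^-10 = 1.45 × 10^-5
From the ICE table, Kb = [OH-]²/(0.072 − [OH-]) = 1.45 × 10^-5.
Neglecting [OH-] in the denominator: [OH-] = √(1.45 × 10^-5 × 0.072) = 1.02 × 10^-3 M
([OH-]/C₀ = 1.4% < 5%, so the approximation holds.)
pOH = −log(1.02 × 10^-3) = 2.99; pH = 14.00 − 2.99 = 11.01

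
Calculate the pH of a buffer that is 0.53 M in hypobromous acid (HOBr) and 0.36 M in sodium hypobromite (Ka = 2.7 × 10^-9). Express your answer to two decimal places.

pKa = −log(2.7 × 10^-9) = 8.569
Henderson–Hasselbalch: pH = pKa + log([OBr-]/[HOBr]) = 8.569 + log(0.36/0.53)
pH = 8.569 + (-0.168) = 8.40

pH = 8.40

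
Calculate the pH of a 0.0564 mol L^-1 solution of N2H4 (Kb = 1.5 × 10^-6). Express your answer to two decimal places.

N2H4 + H2O ⇌ N2H5+ + OH-
Kb = x²/(0.0564 − x) = 1.5 × 10^-6
Assume x ≪ 0.0564: x ≈ √(1.5 × 10^-6 × 0.0564) = 2.91 × 10^-4 M
pOH = 3.54, so pH = 14.00 − pOH = 10.46

pH = 10.46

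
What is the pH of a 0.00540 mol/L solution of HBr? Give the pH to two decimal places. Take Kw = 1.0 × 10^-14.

HBr is a strong acid and dissociates completely, so [H+] = 0.00540 M.
pH = -log(0.0054) = 2.27

pH = 2.27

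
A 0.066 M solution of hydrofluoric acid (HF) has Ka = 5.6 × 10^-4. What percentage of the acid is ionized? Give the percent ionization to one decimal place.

HF ⇌ F- + H+; let x = [H+] at equilibrium.
Solve x² + 0.00056x − 3.7e-05 = 0 → x = 5.81 × 10^-3 M
Fraction ionized = 5.81 × 10^-3 / 0.066 = 0.0880 → 8.8%

8.8%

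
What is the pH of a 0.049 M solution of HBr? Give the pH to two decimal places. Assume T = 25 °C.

pH = 1.31

HBr is a strong acid and dissociates completely, so [H+] = 0.049 M.
pH = -log(0.049) = 1.31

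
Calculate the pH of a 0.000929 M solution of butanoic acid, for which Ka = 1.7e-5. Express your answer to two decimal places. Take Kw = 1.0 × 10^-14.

CH3(CH2)2COOH ⇌ CH3(CH2)2COO- + H+
Let x = [H+] at equilibrium. Ka = x²/(0.000929 − x).
x is not negligible relative to C₀; solve x² + 1.7e-05·x − 1.58e-08 = 0.
x = (−Ka + √(Ka² + 4·Ka·C₀))/2 = 1.17 × 10^-4 M
pH = −log[H+] = −log(1.17 × 10^-4) = 3.93

pH = 3.93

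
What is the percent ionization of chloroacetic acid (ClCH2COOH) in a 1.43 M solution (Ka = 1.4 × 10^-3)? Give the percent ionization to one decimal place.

3.1%

ClCH2COOH ⇌ ClCH2COO- + H+; let x = [H+] at equilibrium.
x ≈ √(Ka·C₀) = √(1.4 × 10^-3 × 1.43) = 4.47 × 10^-2 M
Fraction ionized = 4.47 × 10^-2 / 1.43 = 0.0313 → 3.1%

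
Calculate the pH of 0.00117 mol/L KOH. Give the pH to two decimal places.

pH = 11.07

KOH is a strong base; [OH-] = 0.00117 M.
pOH = -log(0.00117) = 2.93
pH = 14.00 - 2.93 = 11.07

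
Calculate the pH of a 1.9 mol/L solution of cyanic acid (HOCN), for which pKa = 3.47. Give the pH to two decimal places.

HOCN ⇌ OCN- + H+
Ka = 10^(−3.47) = 3.39 × 10^-4
Let x = [H+] at equilibrium. Ka = x²/(1.9 − x).
Assume x ≪ 1.9: x ≈ √(3.39 × 10^-4 × 1.9) = 2.54 × 10^-2 M
pH = −log[H+] = −log(2.54 × 10^-2) = 1.60

pH = 1.60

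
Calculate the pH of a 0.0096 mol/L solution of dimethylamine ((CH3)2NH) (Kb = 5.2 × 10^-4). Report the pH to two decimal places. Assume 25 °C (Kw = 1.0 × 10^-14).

pH = 11.30

(CH3)2NH + H2O ⇌ (CH3)2NH2+ + OH-
Let x = [OH-] at equilibrium. Kb = x²/(0.0096 − x).
Here C₀/Kb ≈ 18.5, so the small-x approximation fails. Use the quadratic:
x = (−Kb + √(Kb² + 4·Kb·C₀))/2 = 1.99 × 10^-3 M
pOH = −log(1.99 × 10^-3) = 2.70; pH = 14.00 − 2.70 = 11.30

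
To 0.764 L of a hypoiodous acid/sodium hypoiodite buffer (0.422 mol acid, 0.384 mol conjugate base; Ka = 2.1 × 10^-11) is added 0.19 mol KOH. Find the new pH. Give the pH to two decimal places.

OH- converts HOI to OI-: HOI → 0.232 mol, OI- → 0.574 mol.
pKa = −log(2.1 × 10^-11) = 10.678
pH = pKa + log([A⁻]/[HA]) = 10.678 + log(0.574/0.232) = 10.678 +0.393

pH = 11.07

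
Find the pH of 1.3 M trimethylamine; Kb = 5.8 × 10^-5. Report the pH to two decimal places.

(CH3)3N + H2O ⇌ (CH3)3NH+ + OH-
From the ICE table, Kb = x²/(1.3 − x) = 5.8 × 10^-5.
Assume x ≪ 1.3: x ≈ √(5.8 × 10^-5 × 1.3) = 8.68 × 10^-3 M
pOH = 2.06, so pH = 14.00 − pOH = 11.94

pH = 11.94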